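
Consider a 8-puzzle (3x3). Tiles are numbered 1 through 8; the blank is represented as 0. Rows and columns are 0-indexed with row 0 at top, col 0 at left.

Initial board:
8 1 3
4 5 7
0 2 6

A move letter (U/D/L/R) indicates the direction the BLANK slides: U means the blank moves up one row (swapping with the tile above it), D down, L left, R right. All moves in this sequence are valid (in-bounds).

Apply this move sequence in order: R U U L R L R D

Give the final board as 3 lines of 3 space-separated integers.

Answer: 8 1 3
4 0 7
2 5 6

Derivation:
After move 1 (R):
8 1 3
4 5 7
2 0 6

After move 2 (U):
8 1 3
4 0 7
2 5 6

After move 3 (U):
8 0 3
4 1 7
2 5 6

After move 4 (L):
0 8 3
4 1 7
2 5 6

After move 5 (R):
8 0 3
4 1 7
2 5 6

After move 6 (L):
0 8 3
4 1 7
2 5 6

After move 7 (R):
8 0 3
4 1 7
2 5 6

After move 8 (D):
8 1 3
4 0 7
2 5 6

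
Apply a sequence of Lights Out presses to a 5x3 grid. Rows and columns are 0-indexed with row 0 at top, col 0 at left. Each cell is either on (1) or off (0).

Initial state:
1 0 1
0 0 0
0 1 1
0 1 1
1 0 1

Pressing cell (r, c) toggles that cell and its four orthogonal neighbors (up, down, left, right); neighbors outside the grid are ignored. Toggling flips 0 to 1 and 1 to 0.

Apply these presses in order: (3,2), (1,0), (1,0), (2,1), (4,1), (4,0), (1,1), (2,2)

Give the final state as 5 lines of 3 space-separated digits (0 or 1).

Answer: 1 1 1
1 0 0
1 0 0
1 0 1
1 0 1

Derivation:
After press 1 at (3,2):
1 0 1
0 0 0
0 1 0
0 0 0
1 0 0

After press 2 at (1,0):
0 0 1
1 1 0
1 1 0
0 0 0
1 0 0

After press 3 at (1,0):
1 0 1
0 0 0
0 1 0
0 0 0
1 0 0

After press 4 at (2,1):
1 0 1
0 1 0
1 0 1
0 1 0
1 0 0

After press 5 at (4,1):
1 0 1
0 1 0
1 0 1
0 0 0
0 1 1

After press 6 at (4,0):
1 0 1
0 1 0
1 0 1
1 0 0
1 0 1

After press 7 at (1,1):
1 1 1
1 0 1
1 1 1
1 0 0
1 0 1

After press 8 at (2,2):
1 1 1
1 0 0
1 0 0
1 0 1
1 0 1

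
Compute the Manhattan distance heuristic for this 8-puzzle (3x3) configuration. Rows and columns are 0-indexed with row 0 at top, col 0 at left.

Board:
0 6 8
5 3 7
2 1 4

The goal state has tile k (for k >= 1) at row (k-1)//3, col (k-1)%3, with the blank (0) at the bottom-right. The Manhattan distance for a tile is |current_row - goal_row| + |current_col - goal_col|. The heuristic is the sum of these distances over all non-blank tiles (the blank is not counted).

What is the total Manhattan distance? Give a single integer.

Answer: 20

Derivation:
Tile 6: (0,1)->(1,2) = 2
Tile 8: (0,2)->(2,1) = 3
Tile 5: (1,0)->(1,1) = 1
Tile 3: (1,1)->(0,2) = 2
Tile 7: (1,2)->(2,0) = 3
Tile 2: (2,0)->(0,1) = 3
Tile 1: (2,1)->(0,0) = 3
Tile 4: (2,2)->(1,0) = 3
Sum: 2 + 3 + 1 + 2 + 3 + 3 + 3 + 3 = 20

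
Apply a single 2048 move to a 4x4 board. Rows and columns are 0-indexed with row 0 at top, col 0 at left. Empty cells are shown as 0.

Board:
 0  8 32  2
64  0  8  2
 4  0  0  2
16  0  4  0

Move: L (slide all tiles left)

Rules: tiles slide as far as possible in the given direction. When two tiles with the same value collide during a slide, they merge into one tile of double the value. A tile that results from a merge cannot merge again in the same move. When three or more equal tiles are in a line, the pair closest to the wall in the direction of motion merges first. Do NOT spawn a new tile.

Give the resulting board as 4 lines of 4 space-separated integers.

Answer:  8 32  2  0
64  8  2  0
 4  2  0  0
16  4  0  0

Derivation:
Slide left:
row 0: [0, 8, 32, 2] -> [8, 32, 2, 0]
row 1: [64, 0, 8, 2] -> [64, 8, 2, 0]
row 2: [4, 0, 0, 2] -> [4, 2, 0, 0]
row 3: [16, 0, 4, 0] -> [16, 4, 0, 0]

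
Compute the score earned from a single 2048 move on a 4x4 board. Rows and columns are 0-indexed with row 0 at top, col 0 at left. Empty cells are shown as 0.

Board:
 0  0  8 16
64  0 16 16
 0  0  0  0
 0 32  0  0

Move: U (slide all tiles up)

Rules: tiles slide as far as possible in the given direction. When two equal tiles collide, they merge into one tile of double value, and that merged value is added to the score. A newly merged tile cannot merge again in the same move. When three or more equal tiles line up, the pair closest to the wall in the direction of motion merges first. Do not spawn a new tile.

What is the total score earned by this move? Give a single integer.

Slide up:
col 0: [0, 64, 0, 0] -> [64, 0, 0, 0]  score +0 (running 0)
col 1: [0, 0, 0, 32] -> [32, 0, 0, 0]  score +0 (running 0)
col 2: [8, 16, 0, 0] -> [8, 16, 0, 0]  score +0 (running 0)
col 3: [16, 16, 0, 0] -> [32, 0, 0, 0]  score +32 (running 32)
Board after move:
64 32  8 32
 0  0 16  0
 0  0  0  0
 0  0  0  0

Answer: 32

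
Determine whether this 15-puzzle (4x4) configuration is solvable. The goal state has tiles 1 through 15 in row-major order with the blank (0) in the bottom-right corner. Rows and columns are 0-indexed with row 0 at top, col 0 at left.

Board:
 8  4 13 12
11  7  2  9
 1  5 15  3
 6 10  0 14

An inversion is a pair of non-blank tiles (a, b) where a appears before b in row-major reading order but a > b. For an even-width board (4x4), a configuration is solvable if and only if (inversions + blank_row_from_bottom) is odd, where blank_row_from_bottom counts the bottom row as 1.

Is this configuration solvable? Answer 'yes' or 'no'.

Answer: yes

Derivation:
Inversions: 52
Blank is in row 3 (0-indexed from top), which is row 1 counting from the bottom (bottom = 1).
52 + 1 = 53, which is odd, so the puzzle is solvable.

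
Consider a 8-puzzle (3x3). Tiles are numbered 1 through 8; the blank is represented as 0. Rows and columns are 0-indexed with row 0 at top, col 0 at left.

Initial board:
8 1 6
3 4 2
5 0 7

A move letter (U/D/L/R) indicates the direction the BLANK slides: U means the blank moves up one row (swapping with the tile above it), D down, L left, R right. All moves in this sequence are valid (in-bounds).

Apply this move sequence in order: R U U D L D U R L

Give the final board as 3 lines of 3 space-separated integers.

Answer: 8 1 6
3 0 4
5 7 2

Derivation:
After move 1 (R):
8 1 6
3 4 2
5 7 0

After move 2 (U):
8 1 6
3 4 0
5 7 2

After move 3 (U):
8 1 0
3 4 6
5 7 2

After move 4 (D):
8 1 6
3 4 0
5 7 2

After move 5 (L):
8 1 6
3 0 4
5 7 2

After move 6 (D):
8 1 6
3 7 4
5 0 2

After move 7 (U):
8 1 6
3 0 4
5 7 2

After move 8 (R):
8 1 6
3 4 0
5 7 2

After move 9 (L):
8 1 6
3 0 4
5 7 2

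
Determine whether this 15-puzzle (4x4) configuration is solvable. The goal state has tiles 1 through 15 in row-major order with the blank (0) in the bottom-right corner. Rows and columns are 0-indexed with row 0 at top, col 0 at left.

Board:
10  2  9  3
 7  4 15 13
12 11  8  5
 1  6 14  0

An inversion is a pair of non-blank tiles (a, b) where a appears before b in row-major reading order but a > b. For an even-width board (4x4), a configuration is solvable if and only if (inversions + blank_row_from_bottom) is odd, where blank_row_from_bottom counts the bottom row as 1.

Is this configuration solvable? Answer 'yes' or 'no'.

Inversions: 50
Blank is in row 3 (0-indexed from top), which is row 1 counting from the bottom (bottom = 1).
50 + 1 = 51, which is odd, so the puzzle is solvable.

Answer: yes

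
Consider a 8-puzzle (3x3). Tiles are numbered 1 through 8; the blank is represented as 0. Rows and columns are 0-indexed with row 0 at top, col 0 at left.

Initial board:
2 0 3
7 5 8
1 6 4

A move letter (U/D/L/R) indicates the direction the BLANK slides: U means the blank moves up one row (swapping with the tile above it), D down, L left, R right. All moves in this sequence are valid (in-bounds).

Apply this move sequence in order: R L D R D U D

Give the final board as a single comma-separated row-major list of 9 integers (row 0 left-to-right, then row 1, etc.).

After move 1 (R):
2 3 0
7 5 8
1 6 4

After move 2 (L):
2 0 3
7 5 8
1 6 4

After move 3 (D):
2 5 3
7 0 8
1 6 4

After move 4 (R):
2 5 3
7 8 0
1 6 4

After move 5 (D):
2 5 3
7 8 4
1 6 0

After move 6 (U):
2 5 3
7 8 0
1 6 4

After move 7 (D):
2 5 3
7 8 4
1 6 0

Answer: 2, 5, 3, 7, 8, 4, 1, 6, 0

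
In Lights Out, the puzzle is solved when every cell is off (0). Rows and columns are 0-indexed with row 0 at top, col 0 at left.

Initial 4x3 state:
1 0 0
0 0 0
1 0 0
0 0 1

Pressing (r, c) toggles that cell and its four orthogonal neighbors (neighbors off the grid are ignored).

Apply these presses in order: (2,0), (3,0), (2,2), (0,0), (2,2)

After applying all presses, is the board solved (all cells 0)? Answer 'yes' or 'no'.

After press 1 at (2,0):
1 0 0
1 0 0
0 1 0
1 0 1

After press 2 at (3,0):
1 0 0
1 0 0
1 1 0
0 1 1

After press 3 at (2,2):
1 0 0
1 0 1
1 0 1
0 1 0

After press 4 at (0,0):
0 1 0
0 0 1
1 0 1
0 1 0

After press 5 at (2,2):
0 1 0
0 0 0
1 1 0
0 1 1

Lights still on: 5

Answer: no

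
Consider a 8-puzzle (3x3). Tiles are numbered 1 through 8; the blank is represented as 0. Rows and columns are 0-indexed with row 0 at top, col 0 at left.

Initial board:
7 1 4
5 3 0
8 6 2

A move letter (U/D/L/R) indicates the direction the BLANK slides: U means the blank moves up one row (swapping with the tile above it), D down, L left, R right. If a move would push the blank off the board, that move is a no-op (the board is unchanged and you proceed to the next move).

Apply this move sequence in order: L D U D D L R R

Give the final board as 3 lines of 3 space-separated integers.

Answer: 7 1 4
5 6 3
8 2 0

Derivation:
After move 1 (L):
7 1 4
5 0 3
8 6 2

After move 2 (D):
7 1 4
5 6 3
8 0 2

After move 3 (U):
7 1 4
5 0 3
8 6 2

After move 4 (D):
7 1 4
5 6 3
8 0 2

After move 5 (D):
7 1 4
5 6 3
8 0 2

After move 6 (L):
7 1 4
5 6 3
0 8 2

After move 7 (R):
7 1 4
5 6 3
8 0 2

After move 8 (R):
7 1 4
5 6 3
8 2 0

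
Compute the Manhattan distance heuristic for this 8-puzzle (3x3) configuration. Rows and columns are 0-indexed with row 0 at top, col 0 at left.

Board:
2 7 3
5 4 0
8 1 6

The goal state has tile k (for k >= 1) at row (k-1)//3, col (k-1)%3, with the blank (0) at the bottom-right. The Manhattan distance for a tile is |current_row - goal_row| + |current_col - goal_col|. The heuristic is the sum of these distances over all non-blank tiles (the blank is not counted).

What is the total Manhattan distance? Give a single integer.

Answer: 11

Derivation:
Tile 2: (0,0)->(0,1) = 1
Tile 7: (0,1)->(2,0) = 3
Tile 3: (0,2)->(0,2) = 0
Tile 5: (1,0)->(1,1) = 1
Tile 4: (1,1)->(1,0) = 1
Tile 8: (2,0)->(2,1) = 1
Tile 1: (2,1)->(0,0) = 3
Tile 6: (2,2)->(1,2) = 1
Sum: 1 + 3 + 0 + 1 + 1 + 1 + 3 + 1 = 11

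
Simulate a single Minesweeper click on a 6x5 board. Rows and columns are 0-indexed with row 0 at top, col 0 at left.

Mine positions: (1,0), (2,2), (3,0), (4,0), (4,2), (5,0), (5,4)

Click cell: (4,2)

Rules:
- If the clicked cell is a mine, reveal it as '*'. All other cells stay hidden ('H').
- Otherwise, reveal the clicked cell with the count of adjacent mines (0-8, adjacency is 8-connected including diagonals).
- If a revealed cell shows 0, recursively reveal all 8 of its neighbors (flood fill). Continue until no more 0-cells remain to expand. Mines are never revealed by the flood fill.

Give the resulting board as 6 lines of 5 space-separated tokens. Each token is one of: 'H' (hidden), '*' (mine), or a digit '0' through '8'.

H H H H H
H H H H H
H H H H H
H H H H H
H H * H H
H H H H H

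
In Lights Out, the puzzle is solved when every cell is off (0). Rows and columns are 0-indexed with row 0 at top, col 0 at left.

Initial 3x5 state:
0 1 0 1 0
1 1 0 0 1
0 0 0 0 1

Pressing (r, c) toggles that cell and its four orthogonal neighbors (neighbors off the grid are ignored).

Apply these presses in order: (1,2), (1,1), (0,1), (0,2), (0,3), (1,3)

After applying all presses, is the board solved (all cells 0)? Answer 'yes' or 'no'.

After press 1 at (1,2):
0 1 1 1 0
1 0 1 1 1
0 0 1 0 1

After press 2 at (1,1):
0 0 1 1 0
0 1 0 1 1
0 1 1 0 1

After press 3 at (0,1):
1 1 0 1 0
0 0 0 1 1
0 1 1 0 1

After press 4 at (0,2):
1 0 1 0 0
0 0 1 1 1
0 1 1 0 1

After press 5 at (0,3):
1 0 0 1 1
0 0 1 0 1
0 1 1 0 1

After press 6 at (1,3):
1 0 0 0 1
0 0 0 1 0
0 1 1 1 1

Lights still on: 7

Answer: no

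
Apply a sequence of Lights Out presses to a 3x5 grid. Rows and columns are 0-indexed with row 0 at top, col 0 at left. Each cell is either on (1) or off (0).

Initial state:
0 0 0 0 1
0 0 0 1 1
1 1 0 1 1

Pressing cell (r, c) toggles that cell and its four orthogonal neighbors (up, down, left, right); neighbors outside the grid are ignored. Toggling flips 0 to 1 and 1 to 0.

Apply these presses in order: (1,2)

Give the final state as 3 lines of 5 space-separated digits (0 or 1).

After press 1 at (1,2):
0 0 1 0 1
0 1 1 0 1
1 1 1 1 1

Answer: 0 0 1 0 1
0 1 1 0 1
1 1 1 1 1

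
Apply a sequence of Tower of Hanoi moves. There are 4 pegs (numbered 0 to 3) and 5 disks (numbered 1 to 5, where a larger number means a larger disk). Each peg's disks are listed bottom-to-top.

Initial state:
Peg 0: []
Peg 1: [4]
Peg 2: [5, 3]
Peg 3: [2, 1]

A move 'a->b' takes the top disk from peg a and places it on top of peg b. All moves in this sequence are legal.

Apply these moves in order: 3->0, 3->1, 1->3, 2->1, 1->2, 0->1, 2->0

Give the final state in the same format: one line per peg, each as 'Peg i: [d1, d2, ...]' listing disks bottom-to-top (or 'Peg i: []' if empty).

Answer: Peg 0: [3]
Peg 1: [4, 1]
Peg 2: [5]
Peg 3: [2]

Derivation:
After move 1 (3->0):
Peg 0: [1]
Peg 1: [4]
Peg 2: [5, 3]
Peg 3: [2]

After move 2 (3->1):
Peg 0: [1]
Peg 1: [4, 2]
Peg 2: [5, 3]
Peg 3: []

After move 3 (1->3):
Peg 0: [1]
Peg 1: [4]
Peg 2: [5, 3]
Peg 3: [2]

After move 4 (2->1):
Peg 0: [1]
Peg 1: [4, 3]
Peg 2: [5]
Peg 3: [2]

After move 5 (1->2):
Peg 0: [1]
Peg 1: [4]
Peg 2: [5, 3]
Peg 3: [2]

After move 6 (0->1):
Peg 0: []
Peg 1: [4, 1]
Peg 2: [5, 3]
Peg 3: [2]

After move 7 (2->0):
Peg 0: [3]
Peg 1: [4, 1]
Peg 2: [5]
Peg 3: [2]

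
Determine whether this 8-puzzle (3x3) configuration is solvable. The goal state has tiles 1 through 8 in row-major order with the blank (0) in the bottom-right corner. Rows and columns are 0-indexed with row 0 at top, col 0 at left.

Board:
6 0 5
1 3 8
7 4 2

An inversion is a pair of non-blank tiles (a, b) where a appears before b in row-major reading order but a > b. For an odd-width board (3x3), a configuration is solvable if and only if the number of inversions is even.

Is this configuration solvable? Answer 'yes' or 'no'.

Inversions (pairs i<j in row-major order where tile[i] > tile[j] > 0): 16
16 is even, so the puzzle is solvable.

Answer: yes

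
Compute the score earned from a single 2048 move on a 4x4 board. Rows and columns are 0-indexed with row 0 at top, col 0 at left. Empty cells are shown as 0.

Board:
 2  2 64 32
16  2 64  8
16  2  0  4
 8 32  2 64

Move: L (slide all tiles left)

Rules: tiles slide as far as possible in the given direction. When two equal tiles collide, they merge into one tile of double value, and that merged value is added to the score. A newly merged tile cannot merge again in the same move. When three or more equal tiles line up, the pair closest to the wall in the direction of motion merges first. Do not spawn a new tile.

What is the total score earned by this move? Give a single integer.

Answer: 4

Derivation:
Slide left:
row 0: [2, 2, 64, 32] -> [4, 64, 32, 0]  score +4 (running 4)
row 1: [16, 2, 64, 8] -> [16, 2, 64, 8]  score +0 (running 4)
row 2: [16, 2, 0, 4] -> [16, 2, 4, 0]  score +0 (running 4)
row 3: [8, 32, 2, 64] -> [8, 32, 2, 64]  score +0 (running 4)
Board after move:
 4 64 32  0
16  2 64  8
16  2  4  0
 8 32  2 64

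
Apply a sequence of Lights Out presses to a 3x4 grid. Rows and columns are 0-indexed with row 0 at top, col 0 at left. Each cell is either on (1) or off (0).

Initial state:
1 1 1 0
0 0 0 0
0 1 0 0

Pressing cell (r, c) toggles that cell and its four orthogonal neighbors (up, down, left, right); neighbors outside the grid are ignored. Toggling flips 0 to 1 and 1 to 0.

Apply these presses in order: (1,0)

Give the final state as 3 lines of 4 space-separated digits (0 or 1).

After press 1 at (1,0):
0 1 1 0
1 1 0 0
1 1 0 0

Answer: 0 1 1 0
1 1 0 0
1 1 0 0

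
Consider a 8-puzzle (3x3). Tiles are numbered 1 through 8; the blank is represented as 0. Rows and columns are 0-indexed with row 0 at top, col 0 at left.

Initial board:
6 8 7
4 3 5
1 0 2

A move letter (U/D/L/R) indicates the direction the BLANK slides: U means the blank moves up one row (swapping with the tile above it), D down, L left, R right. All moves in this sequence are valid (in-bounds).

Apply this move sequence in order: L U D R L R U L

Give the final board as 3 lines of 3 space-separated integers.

After move 1 (L):
6 8 7
4 3 5
0 1 2

After move 2 (U):
6 8 7
0 3 5
4 1 2

After move 3 (D):
6 8 7
4 3 5
0 1 2

After move 4 (R):
6 8 7
4 3 5
1 0 2

After move 5 (L):
6 8 7
4 3 5
0 1 2

After move 6 (R):
6 8 7
4 3 5
1 0 2

After move 7 (U):
6 8 7
4 0 5
1 3 2

After move 8 (L):
6 8 7
0 4 5
1 3 2

Answer: 6 8 7
0 4 5
1 3 2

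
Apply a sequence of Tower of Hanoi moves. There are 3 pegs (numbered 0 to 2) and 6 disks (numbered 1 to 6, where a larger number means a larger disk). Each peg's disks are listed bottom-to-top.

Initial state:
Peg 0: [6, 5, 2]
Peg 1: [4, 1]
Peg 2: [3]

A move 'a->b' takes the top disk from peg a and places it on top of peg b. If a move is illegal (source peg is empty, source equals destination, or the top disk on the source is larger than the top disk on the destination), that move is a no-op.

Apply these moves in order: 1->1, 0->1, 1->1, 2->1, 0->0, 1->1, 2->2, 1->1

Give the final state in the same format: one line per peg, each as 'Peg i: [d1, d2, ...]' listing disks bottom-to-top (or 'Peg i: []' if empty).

After move 1 (1->1):
Peg 0: [6, 5, 2]
Peg 1: [4, 1]
Peg 2: [3]

After move 2 (0->1):
Peg 0: [6, 5, 2]
Peg 1: [4, 1]
Peg 2: [3]

After move 3 (1->1):
Peg 0: [6, 5, 2]
Peg 1: [4, 1]
Peg 2: [3]

After move 4 (2->1):
Peg 0: [6, 5, 2]
Peg 1: [4, 1]
Peg 2: [3]

After move 5 (0->0):
Peg 0: [6, 5, 2]
Peg 1: [4, 1]
Peg 2: [3]

After move 6 (1->1):
Peg 0: [6, 5, 2]
Peg 1: [4, 1]
Peg 2: [3]

After move 7 (2->2):
Peg 0: [6, 5, 2]
Peg 1: [4, 1]
Peg 2: [3]

After move 8 (1->1):
Peg 0: [6, 5, 2]
Peg 1: [4, 1]
Peg 2: [3]

Answer: Peg 0: [6, 5, 2]
Peg 1: [4, 1]
Peg 2: [3]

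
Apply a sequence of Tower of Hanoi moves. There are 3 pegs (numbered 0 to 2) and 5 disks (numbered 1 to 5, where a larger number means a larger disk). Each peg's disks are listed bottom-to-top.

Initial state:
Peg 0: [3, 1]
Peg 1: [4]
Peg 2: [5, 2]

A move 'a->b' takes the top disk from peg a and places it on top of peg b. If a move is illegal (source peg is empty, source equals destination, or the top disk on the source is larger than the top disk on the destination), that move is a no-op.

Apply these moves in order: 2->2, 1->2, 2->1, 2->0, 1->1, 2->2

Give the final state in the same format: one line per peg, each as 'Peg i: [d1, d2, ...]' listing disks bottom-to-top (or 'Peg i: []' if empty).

Answer: Peg 0: [3, 1]
Peg 1: [4, 2]
Peg 2: [5]

Derivation:
After move 1 (2->2):
Peg 0: [3, 1]
Peg 1: [4]
Peg 2: [5, 2]

After move 2 (1->2):
Peg 0: [3, 1]
Peg 1: [4]
Peg 2: [5, 2]

After move 3 (2->1):
Peg 0: [3, 1]
Peg 1: [4, 2]
Peg 2: [5]

After move 4 (2->0):
Peg 0: [3, 1]
Peg 1: [4, 2]
Peg 2: [5]

After move 5 (1->1):
Peg 0: [3, 1]
Peg 1: [4, 2]
Peg 2: [5]

After move 6 (2->2):
Peg 0: [3, 1]
Peg 1: [4, 2]
Peg 2: [5]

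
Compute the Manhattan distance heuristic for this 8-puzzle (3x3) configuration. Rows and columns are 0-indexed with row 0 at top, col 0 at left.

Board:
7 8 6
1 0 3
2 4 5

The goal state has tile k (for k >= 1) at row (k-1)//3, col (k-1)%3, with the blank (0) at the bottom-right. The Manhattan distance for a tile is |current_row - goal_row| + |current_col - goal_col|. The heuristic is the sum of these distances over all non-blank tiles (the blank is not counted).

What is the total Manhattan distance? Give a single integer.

Tile 7: (0,0)->(2,0) = 2
Tile 8: (0,1)->(2,1) = 2
Tile 6: (0,2)->(1,2) = 1
Tile 1: (1,0)->(0,0) = 1
Tile 3: (1,2)->(0,2) = 1
Tile 2: (2,0)->(0,1) = 3
Tile 4: (2,1)->(1,0) = 2
Tile 5: (2,2)->(1,1) = 2
Sum: 2 + 2 + 1 + 1 + 1 + 3 + 2 + 2 = 14

Answer: 14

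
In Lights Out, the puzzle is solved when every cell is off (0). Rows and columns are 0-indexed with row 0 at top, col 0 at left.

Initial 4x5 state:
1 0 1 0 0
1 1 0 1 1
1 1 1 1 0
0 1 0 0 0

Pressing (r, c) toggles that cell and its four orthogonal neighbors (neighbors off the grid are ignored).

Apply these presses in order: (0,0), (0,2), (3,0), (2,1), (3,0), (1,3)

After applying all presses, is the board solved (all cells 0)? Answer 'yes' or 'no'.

Answer: yes

Derivation:
After press 1 at (0,0):
0 1 1 0 0
0 1 0 1 1
1 1 1 1 0
0 1 0 0 0

After press 2 at (0,2):
0 0 0 1 0
0 1 1 1 1
1 1 1 1 0
0 1 0 0 0

After press 3 at (3,0):
0 0 0 1 0
0 1 1 1 1
0 1 1 1 0
1 0 0 0 0

After press 4 at (2,1):
0 0 0 1 0
0 0 1 1 1
1 0 0 1 0
1 1 0 0 0

After press 5 at (3,0):
0 0 0 1 0
0 0 1 1 1
0 0 0 1 0
0 0 0 0 0

After press 6 at (1,3):
0 0 0 0 0
0 0 0 0 0
0 0 0 0 0
0 0 0 0 0

Lights still on: 0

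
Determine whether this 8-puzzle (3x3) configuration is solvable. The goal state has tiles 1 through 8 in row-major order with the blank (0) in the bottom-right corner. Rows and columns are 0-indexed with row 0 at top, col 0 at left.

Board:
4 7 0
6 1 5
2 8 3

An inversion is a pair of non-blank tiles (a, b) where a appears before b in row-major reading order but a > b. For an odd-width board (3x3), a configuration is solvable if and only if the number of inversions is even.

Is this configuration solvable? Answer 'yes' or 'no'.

Answer: no

Derivation:
Inversions (pairs i<j in row-major order where tile[i] > tile[j] > 0): 15
15 is odd, so the puzzle is not solvable.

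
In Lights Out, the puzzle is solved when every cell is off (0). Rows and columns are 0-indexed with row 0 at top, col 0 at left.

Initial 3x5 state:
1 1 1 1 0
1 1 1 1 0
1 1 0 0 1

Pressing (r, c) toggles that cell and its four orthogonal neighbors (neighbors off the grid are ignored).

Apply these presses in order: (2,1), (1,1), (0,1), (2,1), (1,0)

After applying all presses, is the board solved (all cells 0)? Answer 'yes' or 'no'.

Answer: no

Derivation:
After press 1 at (2,1):
1 1 1 1 0
1 0 1 1 0
0 0 1 0 1

After press 2 at (1,1):
1 0 1 1 0
0 1 0 1 0
0 1 1 0 1

After press 3 at (0,1):
0 1 0 1 0
0 0 0 1 0
0 1 1 0 1

After press 4 at (2,1):
0 1 0 1 0
0 1 0 1 0
1 0 0 0 1

After press 5 at (1,0):
1 1 0 1 0
1 0 0 1 0
0 0 0 0 1

Lights still on: 6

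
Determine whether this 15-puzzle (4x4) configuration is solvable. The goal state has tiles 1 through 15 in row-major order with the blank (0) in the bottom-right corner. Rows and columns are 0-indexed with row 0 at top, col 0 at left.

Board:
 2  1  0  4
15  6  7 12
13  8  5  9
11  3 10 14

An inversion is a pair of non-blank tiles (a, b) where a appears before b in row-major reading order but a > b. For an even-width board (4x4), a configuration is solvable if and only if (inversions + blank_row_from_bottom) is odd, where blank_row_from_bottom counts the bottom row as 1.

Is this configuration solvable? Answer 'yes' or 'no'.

Inversions: 35
Blank is in row 0 (0-indexed from top), which is row 4 counting from the bottom (bottom = 1).
35 + 4 = 39, which is odd, so the puzzle is solvable.

Answer: yes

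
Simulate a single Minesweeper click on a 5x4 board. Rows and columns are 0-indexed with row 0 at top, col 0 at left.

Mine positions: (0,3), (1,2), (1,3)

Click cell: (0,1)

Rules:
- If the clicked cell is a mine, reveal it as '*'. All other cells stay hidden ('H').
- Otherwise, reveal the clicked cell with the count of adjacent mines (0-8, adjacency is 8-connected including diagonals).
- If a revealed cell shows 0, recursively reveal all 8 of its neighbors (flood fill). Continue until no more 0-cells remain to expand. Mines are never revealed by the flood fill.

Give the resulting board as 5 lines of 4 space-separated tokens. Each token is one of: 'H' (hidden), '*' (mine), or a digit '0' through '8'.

H 1 H H
H H H H
H H H H
H H H H
H H H H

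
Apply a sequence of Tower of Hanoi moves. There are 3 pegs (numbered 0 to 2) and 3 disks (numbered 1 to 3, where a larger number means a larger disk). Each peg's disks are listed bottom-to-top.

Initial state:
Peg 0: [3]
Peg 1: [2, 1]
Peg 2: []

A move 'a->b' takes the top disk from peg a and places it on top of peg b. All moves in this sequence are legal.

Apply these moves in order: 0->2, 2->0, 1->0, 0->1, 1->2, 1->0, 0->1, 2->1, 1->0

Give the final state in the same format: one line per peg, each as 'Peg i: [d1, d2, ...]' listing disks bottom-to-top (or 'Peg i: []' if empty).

After move 1 (0->2):
Peg 0: []
Peg 1: [2, 1]
Peg 2: [3]

After move 2 (2->0):
Peg 0: [3]
Peg 1: [2, 1]
Peg 2: []

After move 3 (1->0):
Peg 0: [3, 1]
Peg 1: [2]
Peg 2: []

After move 4 (0->1):
Peg 0: [3]
Peg 1: [2, 1]
Peg 2: []

After move 5 (1->2):
Peg 0: [3]
Peg 1: [2]
Peg 2: [1]

After move 6 (1->0):
Peg 0: [3, 2]
Peg 1: []
Peg 2: [1]

After move 7 (0->1):
Peg 0: [3]
Peg 1: [2]
Peg 2: [1]

After move 8 (2->1):
Peg 0: [3]
Peg 1: [2, 1]
Peg 2: []

After move 9 (1->0):
Peg 0: [3, 1]
Peg 1: [2]
Peg 2: []

Answer: Peg 0: [3, 1]
Peg 1: [2]
Peg 2: []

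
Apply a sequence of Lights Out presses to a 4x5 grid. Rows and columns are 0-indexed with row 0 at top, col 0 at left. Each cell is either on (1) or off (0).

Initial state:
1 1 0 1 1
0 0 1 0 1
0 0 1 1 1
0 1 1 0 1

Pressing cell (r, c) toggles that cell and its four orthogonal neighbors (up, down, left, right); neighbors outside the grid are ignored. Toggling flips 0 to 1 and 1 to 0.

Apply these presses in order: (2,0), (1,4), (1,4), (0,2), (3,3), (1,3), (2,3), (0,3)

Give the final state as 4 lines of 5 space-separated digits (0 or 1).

After press 1 at (2,0):
1 1 0 1 1
1 0 1 0 1
1 1 1 1 1
1 1 1 0 1

After press 2 at (1,4):
1 1 0 1 0
1 0 1 1 0
1 1 1 1 0
1 1 1 0 1

After press 3 at (1,4):
1 1 0 1 1
1 0 1 0 1
1 1 1 1 1
1 1 1 0 1

After press 4 at (0,2):
1 0 1 0 1
1 0 0 0 1
1 1 1 1 1
1 1 1 0 1

After press 5 at (3,3):
1 0 1 0 1
1 0 0 0 1
1 1 1 0 1
1 1 0 1 0

After press 6 at (1,3):
1 0 1 1 1
1 0 1 1 0
1 1 1 1 1
1 1 0 1 0

After press 7 at (2,3):
1 0 1 1 1
1 0 1 0 0
1 1 0 0 0
1 1 0 0 0

After press 8 at (0,3):
1 0 0 0 0
1 0 1 1 0
1 1 0 0 0
1 1 0 0 0

Answer: 1 0 0 0 0
1 0 1 1 0
1 1 0 0 0
1 1 0 0 0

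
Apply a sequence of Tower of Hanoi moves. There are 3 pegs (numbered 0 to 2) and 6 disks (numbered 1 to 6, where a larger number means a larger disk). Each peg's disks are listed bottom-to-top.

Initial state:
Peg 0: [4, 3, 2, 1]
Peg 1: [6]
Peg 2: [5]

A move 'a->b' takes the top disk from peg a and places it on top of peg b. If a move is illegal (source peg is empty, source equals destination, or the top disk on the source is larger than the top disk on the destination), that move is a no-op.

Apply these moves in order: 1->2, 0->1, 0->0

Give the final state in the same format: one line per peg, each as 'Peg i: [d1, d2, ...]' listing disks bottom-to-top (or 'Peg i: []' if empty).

After move 1 (1->2):
Peg 0: [4, 3, 2, 1]
Peg 1: [6]
Peg 2: [5]

After move 2 (0->1):
Peg 0: [4, 3, 2]
Peg 1: [6, 1]
Peg 2: [5]

After move 3 (0->0):
Peg 0: [4, 3, 2]
Peg 1: [6, 1]
Peg 2: [5]

Answer: Peg 0: [4, 3, 2]
Peg 1: [6, 1]
Peg 2: [5]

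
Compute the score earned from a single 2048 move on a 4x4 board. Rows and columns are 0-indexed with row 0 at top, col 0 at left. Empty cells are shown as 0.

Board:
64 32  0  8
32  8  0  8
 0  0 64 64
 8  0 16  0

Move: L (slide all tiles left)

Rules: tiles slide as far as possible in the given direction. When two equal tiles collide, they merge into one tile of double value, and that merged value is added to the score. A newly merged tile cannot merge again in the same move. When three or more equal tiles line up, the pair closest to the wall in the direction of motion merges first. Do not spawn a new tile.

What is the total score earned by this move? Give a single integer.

Slide left:
row 0: [64, 32, 0, 8] -> [64, 32, 8, 0]  score +0 (running 0)
row 1: [32, 8, 0, 8] -> [32, 16, 0, 0]  score +16 (running 16)
row 2: [0, 0, 64, 64] -> [128, 0, 0, 0]  score +128 (running 144)
row 3: [8, 0, 16, 0] -> [8, 16, 0, 0]  score +0 (running 144)
Board after move:
 64  32   8   0
 32  16   0   0
128   0   0   0
  8  16   0   0

Answer: 144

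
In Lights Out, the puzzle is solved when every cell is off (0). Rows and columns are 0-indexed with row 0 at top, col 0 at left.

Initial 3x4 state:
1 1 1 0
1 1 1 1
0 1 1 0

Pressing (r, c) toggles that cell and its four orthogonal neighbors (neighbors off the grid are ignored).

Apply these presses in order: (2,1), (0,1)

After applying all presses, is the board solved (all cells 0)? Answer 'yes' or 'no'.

Answer: no

Derivation:
After press 1 at (2,1):
1 1 1 0
1 0 1 1
1 0 0 0

After press 2 at (0,1):
0 0 0 0
1 1 1 1
1 0 0 0

Lights still on: 5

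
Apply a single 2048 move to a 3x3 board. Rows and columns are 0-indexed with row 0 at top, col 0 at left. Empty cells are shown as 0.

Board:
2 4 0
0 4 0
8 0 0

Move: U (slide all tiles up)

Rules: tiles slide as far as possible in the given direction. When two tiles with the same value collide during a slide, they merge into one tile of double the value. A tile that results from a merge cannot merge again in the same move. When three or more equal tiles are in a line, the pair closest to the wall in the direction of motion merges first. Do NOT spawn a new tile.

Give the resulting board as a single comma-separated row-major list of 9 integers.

Answer: 2, 8, 0, 8, 0, 0, 0, 0, 0

Derivation:
Slide up:
col 0: [2, 0, 8] -> [2, 8, 0]
col 1: [4, 4, 0] -> [8, 0, 0]
col 2: [0, 0, 0] -> [0, 0, 0]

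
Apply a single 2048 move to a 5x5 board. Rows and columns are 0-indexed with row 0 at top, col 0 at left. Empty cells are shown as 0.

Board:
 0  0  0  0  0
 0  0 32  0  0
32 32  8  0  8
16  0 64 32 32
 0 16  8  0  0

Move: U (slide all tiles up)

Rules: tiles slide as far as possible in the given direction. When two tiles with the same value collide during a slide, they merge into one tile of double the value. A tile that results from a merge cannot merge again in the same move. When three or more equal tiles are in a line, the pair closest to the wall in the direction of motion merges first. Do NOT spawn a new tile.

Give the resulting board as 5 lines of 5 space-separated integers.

Answer: 32 32 32 32  8
16 16  8  0 32
 0  0 64  0  0
 0  0  8  0  0
 0  0  0  0  0

Derivation:
Slide up:
col 0: [0, 0, 32, 16, 0] -> [32, 16, 0, 0, 0]
col 1: [0, 0, 32, 0, 16] -> [32, 16, 0, 0, 0]
col 2: [0, 32, 8, 64, 8] -> [32, 8, 64, 8, 0]
col 3: [0, 0, 0, 32, 0] -> [32, 0, 0, 0, 0]
col 4: [0, 0, 8, 32, 0] -> [8, 32, 0, 0, 0]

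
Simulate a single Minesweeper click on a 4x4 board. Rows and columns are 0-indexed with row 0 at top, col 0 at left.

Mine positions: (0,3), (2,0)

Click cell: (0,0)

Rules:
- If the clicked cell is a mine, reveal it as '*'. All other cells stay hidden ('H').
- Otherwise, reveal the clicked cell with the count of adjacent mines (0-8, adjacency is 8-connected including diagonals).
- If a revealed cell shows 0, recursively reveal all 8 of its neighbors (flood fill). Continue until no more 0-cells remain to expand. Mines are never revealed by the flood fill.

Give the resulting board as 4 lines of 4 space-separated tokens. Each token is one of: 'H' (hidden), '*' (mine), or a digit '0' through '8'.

0 0 1 H
1 1 1 H
H H H H
H H H H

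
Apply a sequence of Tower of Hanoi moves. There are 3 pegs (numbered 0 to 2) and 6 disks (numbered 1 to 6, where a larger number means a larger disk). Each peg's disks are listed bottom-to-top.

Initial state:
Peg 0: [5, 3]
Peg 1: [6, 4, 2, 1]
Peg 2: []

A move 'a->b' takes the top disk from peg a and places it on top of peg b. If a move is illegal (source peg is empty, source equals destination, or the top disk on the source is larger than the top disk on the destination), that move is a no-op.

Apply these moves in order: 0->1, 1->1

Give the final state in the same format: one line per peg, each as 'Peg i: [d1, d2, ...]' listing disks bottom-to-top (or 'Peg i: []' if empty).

After move 1 (0->1):
Peg 0: [5, 3]
Peg 1: [6, 4, 2, 1]
Peg 2: []

After move 2 (1->1):
Peg 0: [5, 3]
Peg 1: [6, 4, 2, 1]
Peg 2: []

Answer: Peg 0: [5, 3]
Peg 1: [6, 4, 2, 1]
Peg 2: []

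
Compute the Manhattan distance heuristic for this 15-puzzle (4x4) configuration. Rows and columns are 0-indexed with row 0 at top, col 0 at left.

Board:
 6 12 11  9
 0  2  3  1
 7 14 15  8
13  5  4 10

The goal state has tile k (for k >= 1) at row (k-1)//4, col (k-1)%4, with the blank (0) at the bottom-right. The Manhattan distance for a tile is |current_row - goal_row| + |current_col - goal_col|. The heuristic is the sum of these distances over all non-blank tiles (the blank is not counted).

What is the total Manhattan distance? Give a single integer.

Tile 6: at (0,0), goal (1,1), distance |0-1|+|0-1| = 2
Tile 12: at (0,1), goal (2,3), distance |0-2|+|1-3| = 4
Tile 11: at (0,2), goal (2,2), distance |0-2|+|2-2| = 2
Tile 9: at (0,3), goal (2,0), distance |0-2|+|3-0| = 5
Tile 2: at (1,1), goal (0,1), distance |1-0|+|1-1| = 1
Tile 3: at (1,2), goal (0,2), distance |1-0|+|2-2| = 1
Tile 1: at (1,3), goal (0,0), distance |1-0|+|3-0| = 4
Tile 7: at (2,0), goal (1,2), distance |2-1|+|0-2| = 3
Tile 14: at (2,1), goal (3,1), distance |2-3|+|1-1| = 1
Tile 15: at (2,2), goal (3,2), distance |2-3|+|2-2| = 1
Tile 8: at (2,3), goal (1,3), distance |2-1|+|3-3| = 1
Tile 13: at (3,0), goal (3,0), distance |3-3|+|0-0| = 0
Tile 5: at (3,1), goal (1,0), distance |3-1|+|1-0| = 3
Tile 4: at (3,2), goal (0,3), distance |3-0|+|2-3| = 4
Tile 10: at (3,3), goal (2,1), distance |3-2|+|3-1| = 3
Sum: 2 + 4 + 2 + 5 + 1 + 1 + 4 + 3 + 1 + 1 + 1 + 0 + 3 + 4 + 3 = 35

Answer: 35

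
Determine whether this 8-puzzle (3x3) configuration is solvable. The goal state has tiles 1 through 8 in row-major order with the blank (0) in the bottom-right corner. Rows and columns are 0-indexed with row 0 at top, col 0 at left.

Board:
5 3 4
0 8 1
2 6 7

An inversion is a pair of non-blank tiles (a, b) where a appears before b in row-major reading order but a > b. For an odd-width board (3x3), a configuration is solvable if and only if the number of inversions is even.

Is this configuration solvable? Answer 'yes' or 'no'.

Answer: yes

Derivation:
Inversions (pairs i<j in row-major order where tile[i] > tile[j] > 0): 12
12 is even, so the puzzle is solvable.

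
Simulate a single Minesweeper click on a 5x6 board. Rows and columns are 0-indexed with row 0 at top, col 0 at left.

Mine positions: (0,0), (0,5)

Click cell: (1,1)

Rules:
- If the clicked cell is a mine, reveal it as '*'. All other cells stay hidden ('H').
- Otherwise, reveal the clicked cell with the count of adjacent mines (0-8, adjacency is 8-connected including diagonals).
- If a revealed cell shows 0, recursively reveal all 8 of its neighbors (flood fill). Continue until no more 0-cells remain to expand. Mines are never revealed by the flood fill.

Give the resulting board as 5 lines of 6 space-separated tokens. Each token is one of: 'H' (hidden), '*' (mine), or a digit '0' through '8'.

H H H H H H
H 1 H H H H
H H H H H H
H H H H H H
H H H H H H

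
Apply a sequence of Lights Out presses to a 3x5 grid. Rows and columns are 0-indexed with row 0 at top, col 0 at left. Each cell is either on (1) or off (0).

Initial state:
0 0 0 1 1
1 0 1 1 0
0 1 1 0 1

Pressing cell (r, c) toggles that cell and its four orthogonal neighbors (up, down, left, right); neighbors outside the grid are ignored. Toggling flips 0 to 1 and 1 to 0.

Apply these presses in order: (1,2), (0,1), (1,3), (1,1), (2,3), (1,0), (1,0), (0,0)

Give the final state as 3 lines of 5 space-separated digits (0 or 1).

After press 1 at (1,2):
0 0 1 1 1
1 1 0 0 0
0 1 0 0 1

After press 2 at (0,1):
1 1 0 1 1
1 0 0 0 0
0 1 0 0 1

After press 3 at (1,3):
1 1 0 0 1
1 0 1 1 1
0 1 0 1 1

After press 4 at (1,1):
1 0 0 0 1
0 1 0 1 1
0 0 0 1 1

After press 5 at (2,3):
1 0 0 0 1
0 1 0 0 1
0 0 1 0 0

After press 6 at (1,0):
0 0 0 0 1
1 0 0 0 1
1 0 1 0 0

After press 7 at (1,0):
1 0 0 0 1
0 1 0 0 1
0 0 1 0 0

After press 8 at (0,0):
0 1 0 0 1
1 1 0 0 1
0 0 1 0 0

Answer: 0 1 0 0 1
1 1 0 0 1
0 0 1 0 0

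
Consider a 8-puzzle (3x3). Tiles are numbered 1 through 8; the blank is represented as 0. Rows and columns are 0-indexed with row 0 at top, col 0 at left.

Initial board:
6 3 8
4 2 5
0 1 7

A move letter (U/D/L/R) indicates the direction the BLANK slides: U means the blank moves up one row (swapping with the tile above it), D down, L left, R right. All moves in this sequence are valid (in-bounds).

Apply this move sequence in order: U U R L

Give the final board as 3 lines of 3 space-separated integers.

Answer: 0 3 8
6 2 5
4 1 7

Derivation:
After move 1 (U):
6 3 8
0 2 5
4 1 7

After move 2 (U):
0 3 8
6 2 5
4 1 7

After move 3 (R):
3 0 8
6 2 5
4 1 7

After move 4 (L):
0 3 8
6 2 5
4 1 7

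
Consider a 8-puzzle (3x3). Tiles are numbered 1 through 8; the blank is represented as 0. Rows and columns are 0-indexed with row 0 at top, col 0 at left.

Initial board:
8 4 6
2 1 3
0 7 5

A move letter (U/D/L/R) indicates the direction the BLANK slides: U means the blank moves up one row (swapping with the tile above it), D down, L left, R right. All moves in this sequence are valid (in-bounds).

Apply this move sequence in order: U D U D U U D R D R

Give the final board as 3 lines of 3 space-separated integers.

Answer: 8 4 6
1 7 3
2 5 0

Derivation:
After move 1 (U):
8 4 6
0 1 3
2 7 5

After move 2 (D):
8 4 6
2 1 3
0 7 5

After move 3 (U):
8 4 6
0 1 3
2 7 5

After move 4 (D):
8 4 6
2 1 3
0 7 5

After move 5 (U):
8 4 6
0 1 3
2 7 5

After move 6 (U):
0 4 6
8 1 3
2 7 5

After move 7 (D):
8 4 6
0 1 3
2 7 5

After move 8 (R):
8 4 6
1 0 3
2 7 5

After move 9 (D):
8 4 6
1 7 3
2 0 5

After move 10 (R):
8 4 6
1 7 3
2 5 0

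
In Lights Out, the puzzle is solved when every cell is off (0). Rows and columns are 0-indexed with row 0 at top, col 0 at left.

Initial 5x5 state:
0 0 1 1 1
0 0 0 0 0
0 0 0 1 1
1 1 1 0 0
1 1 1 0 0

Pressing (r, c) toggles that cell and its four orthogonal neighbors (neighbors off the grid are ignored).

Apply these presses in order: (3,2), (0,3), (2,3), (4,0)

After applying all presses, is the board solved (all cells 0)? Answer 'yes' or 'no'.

Answer: yes

Derivation:
After press 1 at (3,2):
0 0 1 1 1
0 0 0 0 0
0 0 1 1 1
1 0 0 1 0
1 1 0 0 0

After press 2 at (0,3):
0 0 0 0 0
0 0 0 1 0
0 0 1 1 1
1 0 0 1 0
1 1 0 0 0

After press 3 at (2,3):
0 0 0 0 0
0 0 0 0 0
0 0 0 0 0
1 0 0 0 0
1 1 0 0 0

After press 4 at (4,0):
0 0 0 0 0
0 0 0 0 0
0 0 0 0 0
0 0 0 0 0
0 0 0 0 0

Lights still on: 0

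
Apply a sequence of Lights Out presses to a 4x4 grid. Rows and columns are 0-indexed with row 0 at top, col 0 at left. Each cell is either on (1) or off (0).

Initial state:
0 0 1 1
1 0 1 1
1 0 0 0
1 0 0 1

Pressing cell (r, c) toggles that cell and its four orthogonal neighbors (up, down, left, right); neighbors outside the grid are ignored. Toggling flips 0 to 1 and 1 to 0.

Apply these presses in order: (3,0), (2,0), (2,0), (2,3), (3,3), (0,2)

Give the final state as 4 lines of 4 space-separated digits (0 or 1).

After press 1 at (3,0):
0 0 1 1
1 0 1 1
0 0 0 0
0 1 0 1

After press 2 at (2,0):
0 0 1 1
0 0 1 1
1 1 0 0
1 1 0 1

After press 3 at (2,0):
0 0 1 1
1 0 1 1
0 0 0 0
0 1 0 1

After press 4 at (2,3):
0 0 1 1
1 0 1 0
0 0 1 1
0 1 0 0

After press 5 at (3,3):
0 0 1 1
1 0 1 0
0 0 1 0
0 1 1 1

After press 6 at (0,2):
0 1 0 0
1 0 0 0
0 0 1 0
0 1 1 1

Answer: 0 1 0 0
1 0 0 0
0 0 1 0
0 1 1 1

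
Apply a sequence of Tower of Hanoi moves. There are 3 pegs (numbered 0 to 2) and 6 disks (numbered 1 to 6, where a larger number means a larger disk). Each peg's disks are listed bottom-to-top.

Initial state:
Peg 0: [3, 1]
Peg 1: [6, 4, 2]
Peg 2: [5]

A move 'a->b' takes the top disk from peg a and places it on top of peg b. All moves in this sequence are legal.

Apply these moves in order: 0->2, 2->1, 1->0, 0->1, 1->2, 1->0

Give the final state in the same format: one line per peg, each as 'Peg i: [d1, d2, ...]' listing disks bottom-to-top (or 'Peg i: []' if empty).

After move 1 (0->2):
Peg 0: [3]
Peg 1: [6, 4, 2]
Peg 2: [5, 1]

After move 2 (2->1):
Peg 0: [3]
Peg 1: [6, 4, 2, 1]
Peg 2: [5]

After move 3 (1->0):
Peg 0: [3, 1]
Peg 1: [6, 4, 2]
Peg 2: [5]

After move 4 (0->1):
Peg 0: [3]
Peg 1: [6, 4, 2, 1]
Peg 2: [5]

After move 5 (1->2):
Peg 0: [3]
Peg 1: [6, 4, 2]
Peg 2: [5, 1]

After move 6 (1->0):
Peg 0: [3, 2]
Peg 1: [6, 4]
Peg 2: [5, 1]

Answer: Peg 0: [3, 2]
Peg 1: [6, 4]
Peg 2: [5, 1]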